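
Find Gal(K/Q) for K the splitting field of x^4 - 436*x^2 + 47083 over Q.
Gal(K/Q) = V_4 (Klein four-group, Z/2Z × Z/2Z)

f factors as (x^2 - 239)(x^2 - 197), so the splitting field is K = Q(sqrt(239), sqrt(197)). The elements 239, 197, 47083 are all non-squares in Q, so sqrt(239) and sqrt(197) generate independent quadratic extensions. Thus [K:Q] = 4 and Gal(K/Q) is generated by the two order-2 automorphisms sqrt(239) ↦ -sqrt(239) and sqrt(197) ↦ -sqrt(197), giving V_4.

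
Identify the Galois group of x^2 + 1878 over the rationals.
Gal(K/Q) = Z/2Z (cyclic of order 2)

x^2 + 1878 is irreducible over Q since -1878 is not a rational square. The splitting field Q(sqrt(-1878)) has degree 2 over Q, and its unique nontrivial automorphism is sqrt(-1878) ↦ -sqrt(-1878). Hence Gal(Q(sqrt(-1878))/Q) = Z/2Z.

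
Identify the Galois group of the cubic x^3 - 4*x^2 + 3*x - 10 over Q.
Gal(K/Q) = S_3 (symmetric group of order 6)

Compute the discriminant of x^3 + (-4)*x^2 + (3)*x + (-10): Δ = -3064. Since Δ is not a rational square, the Galois group is not contained in A_3; it must be the full S_3 (irreducibility of the cubic rules out anything smaller).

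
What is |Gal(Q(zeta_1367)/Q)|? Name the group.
|Gal(Q(zeta_1367)/Q)| = phi(1367) = 1366; group ≅ (Z/1367Z)^* ≅ Z/1366Z

The n-th cyclotomic polynomial Φ_1367(x) is the minimal polynomial of zeta_1367 over Q and has degree phi(1367) = 1366. So Q(zeta_1367) is a degree-1366 Galois extension with Galois group (Z/1367Z)^*. (Z/1367Z)^* is cyclic since 1367 is an odd prime power (or 4). Hence Gal(Q(zeta_1367)/Q) ≅ Z/1366Z.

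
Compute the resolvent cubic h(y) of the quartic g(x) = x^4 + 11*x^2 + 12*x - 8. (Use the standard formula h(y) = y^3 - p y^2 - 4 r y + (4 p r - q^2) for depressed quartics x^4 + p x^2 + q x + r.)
h(y) = y^3 - 11*y^2 + 32*y - 496

Identify coefficients: p = 11, q = 12, r = -8.
Plug into h(y) = y^3 - p y^2 - 4 r y + (4 p r - q^2):
  h(y) = y^3 - (11) y^2 - 4*(-8) y + (4*(11)*(-8) - (12)^2)
       = y^3 + (-11) y^2 + (32) y + (-496).
Simplifying: h(y) = y^3 - 11*y^2 + 32*y - 496.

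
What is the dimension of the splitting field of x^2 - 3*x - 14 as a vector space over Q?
[K:Q] = 2

The discriminant of x^2 + (-3)*x + (-14) is b^2 - 4c = 9 - (-56) = 65. Since 65 is not a perfect square in Q, the polynomial is irreducible over Q. Its two roots generate a degree-2 extension, so [K:Q] = 2.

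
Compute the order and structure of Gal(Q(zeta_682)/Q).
|Gal(Q(zeta_682)/Q)| = phi(682) = 300; group ≅ (Z/682Z)^* ≅ Z/10Z × Z/30Z

The n-th cyclotomic polynomial Φ_682(x) is the minimal polynomial of zeta_682 over Q and has degree phi(682) = 300. So Q(zeta_682) is a degree-300 Galois extension with Galois group (Z/682Z)^*. By CRT, (Z/682Z)^* ≅ (Z/2Z)^* × (Z/11Z)^* × (Z/31Z)^*. Each prime-power unit group is (Z/2Z)^* ≅ trivial group (order 1); (Z/11Z)^* ≅ Z/10Z; (Z/31Z)^* ≅ Z/30Z. Hence Gal(Q(zeta_682)/Q) ≅ Z/10Z × Z/30Z.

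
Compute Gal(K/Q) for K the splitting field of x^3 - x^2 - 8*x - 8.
Gal(K/Q) = S_3 (symmetric group of order 6)

Compute the discriminant of x^3 + (-1)*x^2 + (-8)*x + (-8): Δ = -800. Since Δ is not a rational square, the Galois group is not contained in A_3; it must be the full S_3 (irreducibility of the cubic rules out anything smaller).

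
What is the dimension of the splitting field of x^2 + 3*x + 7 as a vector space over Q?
[K:Q] = 2

The discriminant of x^2 + (3)*x + (7) is b^2 - 4c = 9 - (28) = -19. Since -19 is not a perfect square in Q, the polynomial is irreducible over Q. Its two roots generate a degree-2 extension, so [K:Q] = 2.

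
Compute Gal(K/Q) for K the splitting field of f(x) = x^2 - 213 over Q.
Gal(K/Q) = Z/2Z (cyclic of order 2)

x^2 - 213 is irreducible over Q since 213 is not a rational square. The splitting field Q(sqrt(213)) has degree 2 over Q, and its unique nontrivial automorphism is sqrt(213) ↦ -sqrt(213). Hence Gal(Q(sqrt(213))/Q) = Z/2Z.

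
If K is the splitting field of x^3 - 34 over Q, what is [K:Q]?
[K:Q] = 6

x^3 - 34 has one real root r = 34^(1/3) and two complex roots r*zeta_3, r*zeta_3^2 where zeta_3 = e^(2*pi*i/3). The splitting field is Q(r, zeta_3). [Q(r):Q] = 3 and [Q(zeta_3):Q] = 2 with gcd = 1, so [Q(r, zeta_3):Q] = 3 * 2 = 6.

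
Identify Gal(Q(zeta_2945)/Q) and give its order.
|Gal(Q(zeta_2945)/Q)| = phi(2945) = 2160; group ≅ (Z/2945Z)^* ≅ Z/4Z × Z/18Z × Z/30Z

The n-th cyclotomic polynomial Φ_2945(x) is the minimal polynomial of zeta_2945 over Q and has degree phi(2945) = 2160. So Q(zeta_2945) is a degree-2160 Galois extension with Galois group (Z/2945Z)^*. By CRT, (Z/2945Z)^* ≅ (Z/5Z)^* × (Z/19Z)^* × (Z/31Z)^*. Each prime-power unit group is (Z/5Z)^* ≅ Z/4Z; (Z/19Z)^* ≅ Z/18Z; (Z/31Z)^* ≅ Z/30Z. Hence Gal(Q(zeta_2945)/Q) ≅ Z/4Z × Z/18Z × Z/30Z.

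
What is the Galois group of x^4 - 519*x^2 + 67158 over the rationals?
Gal(K/Q) = V_4 (Klein four-group, Z/2Z × Z/2Z)

f factors as (x^2 - 273)(x^2 - 246), so the splitting field is K = Q(sqrt(273), sqrt(246)). The elements 273, 246, 67158 are all non-squares in Q, so sqrt(273) and sqrt(246) generate independent quadratic extensions. Thus [K:Q] = 4 and Gal(K/Q) is generated by the two order-2 automorphisms sqrt(273) ↦ -sqrt(273) and sqrt(246) ↦ -sqrt(246), giving V_4.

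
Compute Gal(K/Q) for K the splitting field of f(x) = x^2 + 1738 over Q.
Gal(K/Q) = Z/2Z (cyclic of order 2)

x^2 + 1738 is irreducible over Q since -1738 is not a rational square. The splitting field Q(sqrt(-1738)) has degree 2 over Q, and its unique nontrivial automorphism is sqrt(-1738) ↦ -sqrt(-1738). Hence Gal(Q(sqrt(-1738))/Q) = Z/2Z.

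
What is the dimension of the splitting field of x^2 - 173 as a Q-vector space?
[K:Q] = 2

The polynomial x^2 - 173 is irreducible over Q since 173 is not a perfect square. Its splitting field is Q(sqrt(173)), which has degree 2 over Q.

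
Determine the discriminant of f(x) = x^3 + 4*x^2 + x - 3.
Δ = 321

For x^3 + a x^2 + b x + c the discriminant is Δ = 18 a b c - 4 a^3 c + a^2 b^2 - 4 b^3 - 27 c^2.
Plug a = 4, b = 1, c = -3:
  18*(4)*(1)*(-3) - 4*(4)^3*(-3) + (4)^2*(1)^2 - 4*(1)^3 - 27*(-3)^2
  = -216 + (768) + 16 + (-4) + (-243)
  = 321.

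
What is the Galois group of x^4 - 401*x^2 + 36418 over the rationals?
Gal(K/Q) = V_4 (Klein four-group, Z/2Z × Z/2Z)

f factors as (x^2 - 262)(x^2 - 139), so the splitting field is K = Q(sqrt(262), sqrt(139)). The elements 262, 139, 36418 are all non-squares in Q, so sqrt(262) and sqrt(139) generate independent quadratic extensions. Thus [K:Q] = 4 and Gal(K/Q) is generated by the two order-2 automorphisms sqrt(262) ↦ -sqrt(262) and sqrt(139) ↦ -sqrt(139), giving V_4.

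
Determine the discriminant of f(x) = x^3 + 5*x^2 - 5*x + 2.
Δ = -883

For x^3 + a x^2 + b x + c the discriminant is Δ = 18 a b c - 4 a^3 c + a^2 b^2 - 4 b^3 - 27 c^2.
Plug a = 5, b = -5, c = 2:
  18*(5)*(-5)*(2) - 4*(5)^3*(2) + (5)^2*(-5)^2 - 4*(-5)^3 - 27*(2)^2
  = -900 + (-1000) + 625 + (500) + (-108)
  = -883.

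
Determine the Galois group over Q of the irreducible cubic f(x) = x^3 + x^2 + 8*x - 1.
Gal(K/Q) = S_3 (symmetric group of order 6)

Compute the discriminant of x^3 + (1)*x^2 + (8)*x + (-1): Δ = -2151. Since Δ is not a rational square, the Galois group is not contained in A_3; it must be the full S_3 (irreducibility of the cubic rules out anything smaller).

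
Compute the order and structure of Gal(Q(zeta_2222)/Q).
|Gal(Q(zeta_2222)/Q)| = phi(2222) = 1000; group ≅ (Z/2222Z)^* ≅ Z/10Z × Z/100Z

The n-th cyclotomic polynomial Φ_2222(x) is the minimal polynomial of zeta_2222 over Q and has degree phi(2222) = 1000. So Q(zeta_2222) is a degree-1000 Galois extension with Galois group (Z/2222Z)^*. By CRT, (Z/2222Z)^* ≅ (Z/2Z)^* × (Z/11Z)^* × (Z/101Z)^*. Each prime-power unit group is (Z/2Z)^* ≅ trivial group (order 1); (Z/11Z)^* ≅ Z/10Z; (Z/101Z)^* ≅ Z/100Z. Hence Gal(Q(zeta_2222)/Q) ≅ Z/10Z × Z/100Z.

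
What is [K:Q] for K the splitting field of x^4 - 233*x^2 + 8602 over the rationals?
[K:Q] = 4

f factors as (x^2 - 46)(x^2 - 187); the splitting field is K = Q(sqrt(46), sqrt(187)). Since 46, 187, and 8602 are all non-squares in Q, the three subfields Q(sqrt(46)), Q(sqrt(187)), Q(sqrt(8602)) are distinct degree-2 extensions, so [K:Q] = 4 (Klein four Galois group).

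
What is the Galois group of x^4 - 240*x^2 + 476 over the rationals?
Gal(K/Q) = V_4 (Klein four-group, Z/2Z × Z/2Z)

f factors as (x^2 - 238)(x^2 - 2), so the splitting field is K = Q(sqrt(238), sqrt(2)). The elements 238, 2, 476 are all non-squares in Q, so sqrt(238) and sqrt(2) generate independent quadratic extensions. Thus [K:Q] = 4 and Gal(K/Q) is generated by the two order-2 automorphisms sqrt(238) ↦ -sqrt(238) and sqrt(2) ↦ -sqrt(2), giving V_4.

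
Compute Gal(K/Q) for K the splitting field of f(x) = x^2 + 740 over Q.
Gal(K/Q) = Z/2Z (cyclic of order 2)

x^2 + 740 is irreducible over Q since -740 is not a rational square. The splitting field Q(sqrt(-740)) has degree 2 over Q, and its unique nontrivial automorphism is sqrt(-740) ↦ -sqrt(-740). Hence Gal(Q(sqrt(-740))/Q) = Z/2Z.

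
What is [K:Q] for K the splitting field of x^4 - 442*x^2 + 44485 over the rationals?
[K:Q] = 4

f factors as (x^2 - 155)(x^2 - 287); the splitting field is K = Q(sqrt(155), sqrt(287)). Since 155, 287, and 44485 are all non-squares in Q, the three subfields Q(sqrt(155)), Q(sqrt(287)), Q(sqrt(44485)) are distinct degree-2 extensions, so [K:Q] = 4 (Klein four Galois group).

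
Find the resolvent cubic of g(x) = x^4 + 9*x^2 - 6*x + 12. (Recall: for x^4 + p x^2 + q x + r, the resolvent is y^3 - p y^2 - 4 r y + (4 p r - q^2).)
h(y) = y^3 - 9*y^2 - 48*y + 396

Identify coefficients: p = 9, q = -6, r = 12.
Plug into h(y) = y^3 - p y^2 - 4 r y + (4 p r - q^2):
  h(y) = y^3 - (9) y^2 - 4*(12) y + (4*(9)*(12) - (-6)^2)
       = y^3 + (-9) y^2 + (-48) y + (396).
Simplifying: h(y) = y^3 - 9*y^2 - 48*y + 396.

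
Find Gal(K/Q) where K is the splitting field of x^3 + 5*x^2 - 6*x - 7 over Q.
Gal(K/Q) = S_3 (symmetric group of order 6)

Compute the discriminant of x^3 + (5)*x^2 + (-6)*x + (-7): Δ = 7721. Since Δ is not a rational square, the Galois group is not contained in A_3; it must be the full S_3 (irreducibility of the cubic rules out anything smaller).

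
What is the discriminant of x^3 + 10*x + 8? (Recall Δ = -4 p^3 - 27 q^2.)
Δ = -5728

For a depressed cubic x^3 + p x + q the discriminant is Δ = -4 p^3 - 27 q^2 = -4*(10)^3 - 27*(8)^2 = -4000 - 1728 = -5728.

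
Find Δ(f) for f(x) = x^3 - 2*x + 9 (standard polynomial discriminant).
Δ = -2155

For a depressed cubic x^3 + p x + q the discriminant is Δ = -4 p^3 - 27 q^2 = -4*(-2)^3 - 27*(9)^2 = 32 - 2187 = -2155.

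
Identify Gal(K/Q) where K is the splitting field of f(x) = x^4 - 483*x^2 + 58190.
Gal(K/Q) = V_4 (Klein four-group, Z/2Z × Z/2Z)

f factors as (x^2 - 253)(x^2 - 230), so the splitting field is K = Q(sqrt(253), sqrt(230)). The elements 253, 230, 58190 are all non-squares in Q, so sqrt(253) and sqrt(230) generate independent quadratic extensions. Thus [K:Q] = 4 and Gal(K/Q) is generated by the two order-2 automorphisms sqrt(253) ↦ -sqrt(253) and sqrt(230) ↦ -sqrt(230), giving V_4.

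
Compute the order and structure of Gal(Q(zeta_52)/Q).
|Gal(Q(zeta_52)/Q)| = phi(52) = 24; group ≅ (Z/52Z)^* ≅ Z/2Z × Z/12Z

The n-th cyclotomic polynomial Φ_52(x) is the minimal polynomial of zeta_52 over Q and has degree phi(52) = 24. So Q(zeta_52) is a degree-24 Galois extension with Galois group (Z/52Z)^*. By CRT, (Z/52Z)^* ≅ (Z/4Z)^* × (Z/13Z)^*. Each prime-power unit group is (Z/4Z)^* ≅ Z/2Z; (Z/13Z)^* ≅ Z/12Z. Hence Gal(Q(zeta_52)/Q) ≅ Z/2Z × Z/12Z.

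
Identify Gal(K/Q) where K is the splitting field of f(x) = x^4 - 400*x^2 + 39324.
Gal(K/Q) = V_4 (Klein four-group, Z/2Z × Z/2Z)

f factors as (x^2 - 174)(x^2 - 226), so the splitting field is K = Q(sqrt(174), sqrt(226)). The elements 174, 226, 39324 are all non-squares in Q, so sqrt(174) and sqrt(226) generate independent quadratic extensions. Thus [K:Q] = 4 and Gal(K/Q) is generated by the two order-2 automorphisms sqrt(174) ↦ -sqrt(174) and sqrt(226) ↦ -sqrt(226), giving V_4.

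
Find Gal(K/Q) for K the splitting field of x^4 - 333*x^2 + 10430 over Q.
Gal(K/Q) = V_4 (Klein four-group, Z/2Z × Z/2Z)

f factors as (x^2 - 35)(x^2 - 298), so the splitting field is K = Q(sqrt(35), sqrt(298)). The elements 35, 298, 10430 are all non-squares in Q, so sqrt(35) and sqrt(298) generate independent quadratic extensions. Thus [K:Q] = 4 and Gal(K/Q) is generated by the two order-2 automorphisms sqrt(35) ↦ -sqrt(35) and sqrt(298) ↦ -sqrt(298), giving V_4.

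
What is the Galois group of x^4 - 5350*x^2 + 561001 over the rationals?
Gal(K/Q) = Z/2Z (cyclic of order 2)

f factors as (x^2 - 5243)(x^2 - 107), so the splitting field is K = Q(sqrt(5243), sqrt(107)). The squarefree part of 5243 is 107 and the squarefree part of 107 is also 107, so sqrt(5243) and sqrt(107) are both rational multiples of sqrt(107). Hence Q(sqrt(5243)) = Q(sqrt(107)) = Q(sqrt(107)), and the splitting field collapses to a single degree-2 extension with Galois group Z/2Z.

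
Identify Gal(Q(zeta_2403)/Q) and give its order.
|Gal(Q(zeta_2403)/Q)| = phi(2403) = 1584; group ≅ (Z/2403Z)^* ≅ Z/18Z × Z/88Z

The n-th cyclotomic polynomial Φ_2403(x) is the minimal polynomial of zeta_2403 over Q and has degree phi(2403) = 1584. So Q(zeta_2403) is a degree-1584 Galois extension with Galois group (Z/2403Z)^*. By CRT, (Z/2403Z)^* ≅ (Z/27Z)^* × (Z/89Z)^*. Each prime-power unit group is (Z/27Z)^* ≅ Z/18Z; (Z/89Z)^* ≅ Z/88Z. Hence Gal(Q(zeta_2403)/Q) ≅ Z/18Z × Z/88Z.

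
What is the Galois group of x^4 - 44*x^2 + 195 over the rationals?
Gal(K/Q) = V_4 (Klein four-group, Z/2Z × Z/2Z)

f factors as (x^2 - 5)(x^2 - 39), so the splitting field is K = Q(sqrt(5), sqrt(39)). The elements 5, 39, 195 are all non-squares in Q, so sqrt(5) and sqrt(39) generate independent quadratic extensions. Thus [K:Q] = 4 and Gal(K/Q) is generated by the two order-2 automorphisms sqrt(5) ↦ -sqrt(5) and sqrt(39) ↦ -sqrt(39), giving V_4.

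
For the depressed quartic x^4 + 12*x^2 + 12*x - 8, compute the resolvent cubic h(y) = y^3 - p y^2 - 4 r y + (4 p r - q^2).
h(y) = y^3 - 12*y^2 + 32*y - 528

Identify coefficients: p = 12, q = 12, r = -8.
Plug into h(y) = y^3 - p y^2 - 4 r y + (4 p r - q^2):
  h(y) = y^3 - (12) y^2 - 4*(-8) y + (4*(12)*(-8) - (12)^2)
       = y^3 + (-12) y^2 + (32) y + (-528).
Simplifying: h(y) = y^3 - 12*y^2 + 32*y - 528.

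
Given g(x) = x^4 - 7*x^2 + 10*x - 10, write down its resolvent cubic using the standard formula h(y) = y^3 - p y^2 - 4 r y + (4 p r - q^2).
h(y) = y^3 + 7*y^2 + 40*y + 180

Identify coefficients: p = -7, q = 10, r = -10.
Plug into h(y) = y^3 - p y^2 - 4 r y + (4 p r - q^2):
  h(y) = y^3 - (-7) y^2 - 4*(-10) y + (4*(-7)*(-10) - (10)^2)
       = y^3 + (7) y^2 + (40) y + (180).
Simplifying: h(y) = y^3 + 7*y^2 + 40*y + 180.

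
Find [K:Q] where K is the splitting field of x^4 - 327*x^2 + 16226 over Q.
[K:Q] = 4

f factors as (x^2 - 266)(x^2 - 61); the splitting field is K = Q(sqrt(266), sqrt(61)). Since 266, 61, and 16226 are all non-squares in Q, the three subfields Q(sqrt(266)), Q(sqrt(61)), Q(sqrt(16226)) are distinct degree-2 extensions, so [K:Q] = 4 (Klein four Galois group).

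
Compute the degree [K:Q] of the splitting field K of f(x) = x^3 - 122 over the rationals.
[K:Q] = 6

x^3 - 122 has one real root r = 122^(1/3) and two complex roots r*zeta_3, r*zeta_3^2 where zeta_3 = e^(2*pi*i/3). The splitting field is Q(r, zeta_3). [Q(r):Q] = 3 and [Q(zeta_3):Q] = 2 with gcd = 1, so [Q(r, zeta_3):Q] = 3 * 2 = 6.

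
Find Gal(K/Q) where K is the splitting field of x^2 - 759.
Gal(K/Q) = Z/2Z (cyclic of order 2)

x^2 - 759 is irreducible over Q since 759 is not a rational square. The splitting field Q(sqrt(759)) has degree 2 over Q, and its unique nontrivial automorphism is sqrt(759) ↦ -sqrt(759). Hence Gal(Q(sqrt(759))/Q) = Z/2Z.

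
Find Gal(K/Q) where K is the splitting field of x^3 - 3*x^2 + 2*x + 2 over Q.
Gal(K/Q) = S_3 (symmetric group of order 6)

Compute the discriminant of x^3 + (-3)*x^2 + (2)*x + (2): Δ = -104. Since Δ is not a rational square, the Galois group is not contained in A_3; it must be the full S_3 (irreducibility of the cubic rules out anything smaller).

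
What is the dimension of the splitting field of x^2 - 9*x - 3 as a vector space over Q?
[K:Q] = 2

The discriminant of x^2 + (-9)*x + (-3) is b^2 - 4c = 81 - (-12) = 93. Since 93 is not a perfect square in Q, the polynomial is irreducible over Q. Its two roots generate a degree-2 extension, so [K:Q] = 2.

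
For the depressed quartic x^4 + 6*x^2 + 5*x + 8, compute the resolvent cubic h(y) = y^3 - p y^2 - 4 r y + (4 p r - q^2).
h(y) = y^3 - 6*y^2 - 32*y + 167

Identify coefficients: p = 6, q = 5, r = 8.
Plug into h(y) = y^3 - p y^2 - 4 r y + (4 p r - q^2):
  h(y) = y^3 - (6) y^2 - 4*(8) y + (4*(6)*(8) - (5)^2)
       = y^3 + (-6) y^2 + (-32) y + (167).
Simplifying: h(y) = y^3 - 6*y^2 - 32*y + 167.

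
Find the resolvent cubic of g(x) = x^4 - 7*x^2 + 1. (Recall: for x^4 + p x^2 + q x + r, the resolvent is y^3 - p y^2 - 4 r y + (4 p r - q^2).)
h(y) = y^3 + 7*y^2 - 4*y - 28

Identify coefficients: p = -7, q = 0, r = 1.
Plug into h(y) = y^3 - p y^2 - 4 r y + (4 p r - q^2):
  h(y) = y^3 - (-7) y^2 - 4*(1) y + (4*(-7)*(1) - (0)^2)
       = y^3 + (7) y^2 + (-4) y + (-28).
Simplifying: h(y) = y^3 + 7*y^2 - 4*y - 28.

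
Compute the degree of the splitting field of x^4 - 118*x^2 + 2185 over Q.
[K:Q] = 4

f factors as (x^2 - 23)(x^2 - 95); the splitting field is K = Q(sqrt(23), sqrt(95)). Since 23, 95, and 2185 are all non-squares in Q, the three subfields Q(sqrt(23)), Q(sqrt(95)), Q(sqrt(2185)) are distinct degree-2 extensions, so [K:Q] = 4 (Klein four Galois group).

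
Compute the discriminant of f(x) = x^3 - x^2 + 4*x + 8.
Δ = -2512

For x^3 + a x^2 + b x + c the discriminant is Δ = 18 a b c - 4 a^3 c + a^2 b^2 - 4 b^3 - 27 c^2.
Plug a = -1, b = 4, c = 8:
  18*(-1)*(4)*(8) - 4*(-1)^3*(8) + (-1)^2*(4)^2 - 4*(4)^3 - 27*(8)^2
  = -576 + (32) + 16 + (-256) + (-1728)
  = -2512.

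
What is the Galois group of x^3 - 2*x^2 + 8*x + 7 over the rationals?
Gal(K/Q) = S_3 (symmetric group of order 6)

Compute the discriminant of x^3 + (-2)*x^2 + (8)*x + (7): Δ = -4907. Since Δ is not a rational square, the Galois group is not contained in A_3; it must be the full S_3 (irreducibility of the cubic rules out anything smaller).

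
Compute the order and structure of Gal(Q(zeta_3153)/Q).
|Gal(Q(zeta_3153)/Q)| = phi(3153) = 2100; group ≅ (Z/3153Z)^* ≅ Z/2Z × Z/1050Z

The n-th cyclotomic polynomial Φ_3153(x) is the minimal polynomial of zeta_3153 over Q and has degree phi(3153) = 2100. So Q(zeta_3153) is a degree-2100 Galois extension with Galois group (Z/3153Z)^*. By CRT, (Z/3153Z)^* ≅ (Z/3Z)^* × (Z/1051Z)^*. Each prime-power unit group is (Z/3Z)^* ≅ Z/2Z; (Z/1051Z)^* ≅ Z/1050Z. Hence Gal(Q(zeta_3153)/Q) ≅ Z/2Z × Z/1050Z.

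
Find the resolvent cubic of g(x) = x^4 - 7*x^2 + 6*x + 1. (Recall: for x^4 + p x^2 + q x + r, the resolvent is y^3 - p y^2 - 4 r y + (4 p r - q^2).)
h(y) = y^3 + 7*y^2 - 4*y - 64

Identify coefficients: p = -7, q = 6, r = 1.
Plug into h(y) = y^3 - p y^2 - 4 r y + (4 p r - q^2):
  h(y) = y^3 - (-7) y^2 - 4*(1) y + (4*(-7)*(1) - (6)^2)
       = y^3 + (7) y^2 + (-4) y + (-64).
Simplifying: h(y) = y^3 + 7*y^2 - 4*y - 64.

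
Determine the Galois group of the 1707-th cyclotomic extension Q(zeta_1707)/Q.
|Gal(Q(zeta_1707)/Q)| = phi(1707) = 1136; group ≅ (Z/1707Z)^* ≅ Z/2Z × Z/568Z

The n-th cyclotomic polynomial Φ_1707(x) is the minimal polynomial of zeta_1707 over Q and has degree phi(1707) = 1136. So Q(zeta_1707) is a degree-1136 Galois extension with Galois group (Z/1707Z)^*. By CRT, (Z/1707Z)^* ≅ (Z/3Z)^* × (Z/569Z)^*. Each prime-power unit group is (Z/3Z)^* ≅ Z/2Z; (Z/569Z)^* ≅ Z/568Z. Hence Gal(Q(zeta_1707)/Q) ≅ Z/2Z × Z/568Z.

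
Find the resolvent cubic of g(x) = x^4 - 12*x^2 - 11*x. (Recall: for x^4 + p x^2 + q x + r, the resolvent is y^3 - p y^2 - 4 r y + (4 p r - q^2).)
h(y) = y^3 + 12*y^2 - 121

Identify coefficients: p = -12, q = -11, r = 0.
Plug into h(y) = y^3 - p y^2 - 4 r y + (4 p r - q^2):
  h(y) = y^3 - (-12) y^2 - 4*(0) y + (4*(-12)*(0) - (-11)^2)
       = y^3 + (12) y^2 + (0) y + (-121).
Simplifying: h(y) = y^3 + 12*y^2 - 121.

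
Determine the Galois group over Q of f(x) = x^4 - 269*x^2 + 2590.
Gal(K/Q) = V_4 (Klein four-group, Z/2Z × Z/2Z)

f factors as (x^2 - 10)(x^2 - 259), so the splitting field is K = Q(sqrt(10), sqrt(259)). The elements 10, 259, 2590 are all non-squares in Q, so sqrt(10) and sqrt(259) generate independent quadratic extensions. Thus [K:Q] = 4 and Gal(K/Q) is generated by the two order-2 automorphisms sqrt(10) ↦ -sqrt(10) and sqrt(259) ↦ -sqrt(259), giving V_4.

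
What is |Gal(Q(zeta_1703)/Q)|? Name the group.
|Gal(Q(zeta_1703)/Q)| = phi(1703) = 1560; group ≅ (Z/1703Z)^* ≅ Z/12Z × Z/130Z

The n-th cyclotomic polynomial Φ_1703(x) is the minimal polynomial of zeta_1703 over Q and has degree phi(1703) = 1560. So Q(zeta_1703) is a degree-1560 Galois extension with Galois group (Z/1703Z)^*. By CRT, (Z/1703Z)^* ≅ (Z/13Z)^* × (Z/131Z)^*. Each prime-power unit group is (Z/13Z)^* ≅ Z/12Z; (Z/131Z)^* ≅ Z/130Z. Hence Gal(Q(zeta_1703)/Q) ≅ Z/12Z × Z/130Z.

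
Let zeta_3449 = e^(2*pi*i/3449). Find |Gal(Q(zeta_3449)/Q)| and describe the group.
|Gal(Q(zeta_3449)/Q)| = phi(3449) = 3448; group ≅ (Z/3449Z)^* ≅ Z/3448Z

The n-th cyclotomic polynomial Φ_3449(x) is the minimal polynomial of zeta_3449 over Q and has degree phi(3449) = 3448. So Q(zeta_3449) is a degree-3448 Galois extension with Galois group (Z/3449Z)^*. (Z/3449Z)^* is cyclic since 3449 is an odd prime power (or 4). Hence Gal(Q(zeta_3449)/Q) ≅ Z/3448Z.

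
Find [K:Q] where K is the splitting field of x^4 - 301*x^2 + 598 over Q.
[K:Q] = 4

f factors as (x^2 - 299)(x^2 - 2); the splitting field is K = Q(sqrt(299), sqrt(2)). Since 299, 2, and 598 are all non-squares in Q, the three subfields Q(sqrt(299)), Q(sqrt(2)), Q(sqrt(598)) are distinct degree-2 extensions, so [K:Q] = 4 (Klein four Galois group).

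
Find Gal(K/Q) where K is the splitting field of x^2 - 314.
Gal(K/Q) = Z/2Z (cyclic of order 2)

x^2 - 314 is irreducible over Q since 314 is not a rational square. The splitting field Q(sqrt(314)) has degree 2 over Q, and its unique nontrivial automorphism is sqrt(314) ↦ -sqrt(314). Hence Gal(Q(sqrt(314))/Q) = Z/2Z.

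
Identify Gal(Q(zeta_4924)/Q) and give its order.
|Gal(Q(zeta_4924)/Q)| = phi(4924) = 2460; group ≅ (Z/4924Z)^* ≅ Z/2Z × Z/1230Z

The n-th cyclotomic polynomial Φ_4924(x) is the minimal polynomial of zeta_4924 over Q and has degree phi(4924) = 2460. So Q(zeta_4924) is a degree-2460 Galois extension with Galois group (Z/4924Z)^*. By CRT, (Z/4924Z)^* ≅ (Z/4Z)^* × (Z/1231Z)^*. Each prime-power unit group is (Z/4Z)^* ≅ Z/2Z; (Z/1231Z)^* ≅ Z/1230Z. Hence Gal(Q(zeta_4924)/Q) ≅ Z/2Z × Z/1230Z.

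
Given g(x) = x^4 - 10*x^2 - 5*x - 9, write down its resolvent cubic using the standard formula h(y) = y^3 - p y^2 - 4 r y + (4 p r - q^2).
h(y) = y^3 + 10*y^2 + 36*y + 335

Identify coefficients: p = -10, q = -5, r = -9.
Plug into h(y) = y^3 - p y^2 - 4 r y + (4 p r - q^2):
  h(y) = y^3 - (-10) y^2 - 4*(-9) y + (4*(-10)*(-9) - (-5)^2)
       = y^3 + (10) y^2 + (36) y + (335).
Simplifying: h(y) = y^3 + 10*y^2 + 36*y + 335.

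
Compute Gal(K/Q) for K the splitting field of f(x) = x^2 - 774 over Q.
Gal(K/Q) = Z/2Z (cyclic of order 2)

x^2 - 774 is irreducible over Q since 774 is not a rational square. The splitting field Q(sqrt(774)) has degree 2 over Q, and its unique nontrivial automorphism is sqrt(774) ↦ -sqrt(774). Hence Gal(Q(sqrt(774))/Q) = Z/2Z.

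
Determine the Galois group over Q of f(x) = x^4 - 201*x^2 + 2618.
Gal(K/Q) = V_4 (Klein four-group, Z/2Z × Z/2Z)

f factors as (x^2 - 14)(x^2 - 187), so the splitting field is K = Q(sqrt(14), sqrt(187)). The elements 14, 187, 2618 are all non-squares in Q, so sqrt(14) and sqrt(187) generate independent quadratic extensions. Thus [K:Q] = 4 and Gal(K/Q) is generated by the two order-2 automorphisms sqrt(14) ↦ -sqrt(14) and sqrt(187) ↦ -sqrt(187), giving V_4.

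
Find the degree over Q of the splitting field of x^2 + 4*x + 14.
[K:Q] = 2

The discriminant of x^2 + (4)*x + (14) is b^2 - 4c = 16 - (56) = -40. Since -40 is not a perfect square in Q, the polynomial is irreducible over Q. Its two roots generate a degree-2 extension, so [K:Q] = 2.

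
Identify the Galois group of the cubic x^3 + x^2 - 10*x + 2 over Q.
Gal(K/Q) = S_3 (symmetric group of order 6)

Compute the discriminant of x^3 + (1)*x^2 + (-10)*x + (2): Δ = 3624. Since Δ is not a rational square, the Galois group is not contained in A_3; it must be the full S_3 (irreducibility of the cubic rules out anything smaller).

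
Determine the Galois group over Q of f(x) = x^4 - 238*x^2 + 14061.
Gal(K/Q) = V_4 (Klein four-group, Z/2Z × Z/2Z)

f factors as (x^2 - 129)(x^2 - 109), so the splitting field is K = Q(sqrt(129), sqrt(109)). The elements 129, 109, 14061 are all non-squares in Q, so sqrt(129) and sqrt(109) generate independent quadratic extensions. Thus [K:Q] = 4 and Gal(K/Q) is generated by the two order-2 automorphisms sqrt(129) ↦ -sqrt(129) and sqrt(109) ↦ -sqrt(109), giving V_4.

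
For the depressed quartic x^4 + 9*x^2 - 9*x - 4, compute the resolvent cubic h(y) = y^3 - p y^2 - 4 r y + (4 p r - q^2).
h(y) = y^3 - 9*y^2 + 16*y - 225

Identify coefficients: p = 9, q = -9, r = -4.
Plug into h(y) = y^3 - p y^2 - 4 r y + (4 p r - q^2):
  h(y) = y^3 - (9) y^2 - 4*(-4) y + (4*(9)*(-4) - (-9)^2)
       = y^3 + (-9) y^2 + (16) y + (-225).
Simplifying: h(y) = y^3 - 9*y^2 + 16*y - 225.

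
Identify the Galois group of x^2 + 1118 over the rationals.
Gal(K/Q) = Z/2Z (cyclic of order 2)

x^2 + 1118 is irreducible over Q since -1118 is not a rational square. The splitting field Q(sqrt(-1118)) has degree 2 over Q, and its unique nontrivial automorphism is sqrt(-1118) ↦ -sqrt(-1118). Hence Gal(Q(sqrt(-1118))/Q) = Z/2Z.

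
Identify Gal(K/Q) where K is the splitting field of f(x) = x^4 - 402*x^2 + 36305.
Gal(K/Q) = V_4 (Klein four-group, Z/2Z × Z/2Z)

f factors as (x^2 - 137)(x^2 - 265), so the splitting field is K = Q(sqrt(137), sqrt(265)). The elements 137, 265, 36305 are all non-squares in Q, so sqrt(137) and sqrt(265) generate independent quadratic extensions. Thus [K:Q] = 4 and Gal(K/Q) is generated by the two order-2 automorphisms sqrt(137) ↦ -sqrt(137) and sqrt(265) ↦ -sqrt(265), giving V_4.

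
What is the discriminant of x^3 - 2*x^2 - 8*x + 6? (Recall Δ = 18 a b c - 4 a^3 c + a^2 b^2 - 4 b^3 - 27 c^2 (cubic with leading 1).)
Δ = 3252

For x^3 + a x^2 + b x + c the discriminant is Δ = 18 a b c - 4 a^3 c + a^2 b^2 - 4 b^3 - 27 c^2.
Plug a = -2, b = -8, c = 6:
  18*(-2)*(-8)*(6) - 4*(-2)^3*(6) + (-2)^2*(-8)^2 - 4*(-8)^3 - 27*(6)^2
  = 1728 + (192) + 256 + (2048) + (-972)
  = 3252.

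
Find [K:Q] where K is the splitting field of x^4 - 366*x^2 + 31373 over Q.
[K:Q] = 4

f factors as (x^2 - 229)(x^2 - 137); the splitting field is K = Q(sqrt(229), sqrt(137)). Since 229, 137, and 31373 are all non-squares in Q, the three subfields Q(sqrt(229)), Q(sqrt(137)), Q(sqrt(31373)) are distinct degree-2 extensions, so [K:Q] = 4 (Klein four Galois group).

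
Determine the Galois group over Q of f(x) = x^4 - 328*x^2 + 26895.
Gal(K/Q) = V_4 (Klein four-group, Z/2Z × Z/2Z)

f factors as (x^2 - 165)(x^2 - 163), so the splitting field is K = Q(sqrt(165), sqrt(163)). The elements 165, 163, 26895 are all non-squares in Q, so sqrt(165) and sqrt(163) generate independent quadratic extensions. Thus [K:Q] = 4 and Gal(K/Q) is generated by the two order-2 automorphisms sqrt(165) ↦ -sqrt(165) and sqrt(163) ↦ -sqrt(163), giving V_4.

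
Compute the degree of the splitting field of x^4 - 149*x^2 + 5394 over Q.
[K:Q] = 4

f factors as (x^2 - 62)(x^2 - 87); the splitting field is K = Q(sqrt(62), sqrt(87)). Since 62, 87, and 5394 are all non-squares in Q, the three subfields Q(sqrt(62)), Q(sqrt(87)), Q(sqrt(5394)) are distinct degree-2 extensions, so [K:Q] = 4 (Klein four Galois group).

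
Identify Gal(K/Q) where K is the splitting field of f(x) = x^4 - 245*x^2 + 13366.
Gal(K/Q) = V_4 (Klein four-group, Z/2Z × Z/2Z)

f factors as (x^2 - 163)(x^2 - 82), so the splitting field is K = Q(sqrt(163), sqrt(82)). The elements 163, 82, 13366 are all non-squares in Q, so sqrt(163) and sqrt(82) generate independent quadratic extensions. Thus [K:Q] = 4 and Gal(K/Q) is generated by the two order-2 automorphisms sqrt(163) ↦ -sqrt(163) and sqrt(82) ↦ -sqrt(82), giving V_4.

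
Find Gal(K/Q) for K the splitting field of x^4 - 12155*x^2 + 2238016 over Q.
Gal(K/Q) = Z/2Z (cyclic of order 2)

f factors as (x^2 - 187)(x^2 - 11968), so the splitting field is K = Q(sqrt(187), sqrt(11968)). The squarefree part of 187 is 187 and the squarefree part of 11968 is also 187, so sqrt(187) and sqrt(11968) are both rational multiples of sqrt(187). Hence Q(sqrt(187)) = Q(sqrt(11968)) = Q(sqrt(187)), and the splitting field collapses to a single degree-2 extension with Galois group Z/2Z.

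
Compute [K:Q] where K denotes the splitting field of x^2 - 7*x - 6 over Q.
[K:Q] = 2

The discriminant of x^2 + (-7)*x + (-6) is b^2 - 4c = 49 - (-24) = 73. Since 73 is not a perfect square in Q, the polynomial is irreducible over Q. Its two roots generate a degree-2 extension, so [K:Q] = 2.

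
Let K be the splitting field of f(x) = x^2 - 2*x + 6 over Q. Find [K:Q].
[K:Q] = 2

The discriminant of x^2 + (-2)*x + (6) is b^2 - 4c = 4 - (24) = -20. Since -20 is not a perfect square in Q, the polynomial is irreducible over Q. Its two roots generate a degree-2 extension, so [K:Q] = 2.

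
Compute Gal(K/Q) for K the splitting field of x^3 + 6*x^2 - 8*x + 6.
Gal(K/Q) = S_3 (symmetric group of order 6)

Compute the discriminant of x^3 + (6)*x^2 + (-8)*x + (6): Δ = -6988. Since Δ is not a rational square, the Galois group is not contained in A_3; it must be the full S_3 (irreducibility of the cubic rules out anything smaller).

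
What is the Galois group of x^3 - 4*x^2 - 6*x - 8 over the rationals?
Gal(K/Q) = S_3 (symmetric group of order 6)

Compute the discriminant of x^3 + (-4)*x^2 + (-6)*x + (-8): Δ = -5792. Since Δ is not a rational square, the Galois group is not contained in A_3; it must be the full S_3 (irreducibility of the cubic rules out anything smaller).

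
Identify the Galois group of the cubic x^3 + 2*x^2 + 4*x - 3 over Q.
Gal(K/Q) = S_3 (symmetric group of order 6)

Compute the discriminant of x^3 + (2)*x^2 + (4)*x + (-3): Δ = -771. Since Δ is not a rational square, the Galois group is not contained in A_3; it must be the full S_3 (irreducibility of the cubic rules out anything smaller).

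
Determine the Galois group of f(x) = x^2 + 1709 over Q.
Gal(K/Q) = Z/2Z (cyclic of order 2)

x^2 + 1709 is irreducible over Q since -1709 is not a rational square. The splitting field Q(sqrt(-1709)) has degree 2 over Q, and its unique nontrivial automorphism is sqrt(-1709) ↦ -sqrt(-1709). Hence Gal(Q(sqrt(-1709))/Q) = Z/2Z.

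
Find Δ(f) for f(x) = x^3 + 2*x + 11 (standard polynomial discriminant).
Δ = -3299

For a depressed cubic x^3 + p x + q the discriminant is Δ = -4 p^3 - 27 q^2 = -4*(2)^3 - 27*(11)^2 = -32 - 3267 = -3299.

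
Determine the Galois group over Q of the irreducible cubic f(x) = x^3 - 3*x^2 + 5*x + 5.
Gal(K/Q) = S_3 (symmetric group of order 6)

Compute the discriminant of x^3 + (-3)*x^2 + (5)*x + (5): Δ = -1760. Since Δ is not a rational square, the Galois group is not contained in A_3; it must be the full S_3 (irreducibility of the cubic rules out anything smaller).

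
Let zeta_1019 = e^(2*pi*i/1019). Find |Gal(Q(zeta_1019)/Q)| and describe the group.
|Gal(Q(zeta_1019)/Q)| = phi(1019) = 1018; group ≅ (Z/1019Z)^* ≅ Z/1018Z

The n-th cyclotomic polynomial Φ_1019(x) is the minimal polynomial of zeta_1019 over Q and has degree phi(1019) = 1018. So Q(zeta_1019) is a degree-1018 Galois extension with Galois group (Z/1019Z)^*. (Z/1019Z)^* is cyclic since 1019 is an odd prime power (or 4). Hence Gal(Q(zeta_1019)/Q) ≅ Z/1018Z.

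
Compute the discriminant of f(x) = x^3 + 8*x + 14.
Δ = -7340

For a depressed cubic x^3 + p x + q the discriminant is Δ = -4 p^3 - 27 q^2 = -4*(8)^3 - 27*(14)^2 = -2048 - 5292 = -7340.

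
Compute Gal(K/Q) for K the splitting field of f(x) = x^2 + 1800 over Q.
Gal(K/Q) = Z/2Z (cyclic of order 2)

x^2 + 1800 is irreducible over Q since -1800 is not a rational square. The splitting field Q(sqrt(-1800)) has degree 2 over Q, and its unique nontrivial automorphism is sqrt(-1800) ↦ -sqrt(-1800). Hence Gal(Q(sqrt(-1800))/Q) = Z/2Z.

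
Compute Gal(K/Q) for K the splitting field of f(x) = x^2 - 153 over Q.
Gal(K/Q) = Z/2Z (cyclic of order 2)

x^2 - 153 is irreducible over Q since 153 is not a rational square. The splitting field Q(sqrt(153)) has degree 2 over Q, and its unique nontrivial automorphism is sqrt(153) ↦ -sqrt(153). Hence Gal(Q(sqrt(153))/Q) = Z/2Z.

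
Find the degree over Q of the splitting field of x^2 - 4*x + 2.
[K:Q] = 2

The discriminant of x^2 + (-4)*x + (2) is b^2 - 4c = 16 - (8) = 8. Since 8 is not a perfect square in Q, the polynomial is irreducible over Q. Its two roots generate a degree-2 extension, so [K:Q] = 2.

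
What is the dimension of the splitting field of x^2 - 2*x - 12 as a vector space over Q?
[K:Q] = 2

The discriminant of x^2 + (-2)*x + (-12) is b^2 - 4c = 4 - (-48) = 52. Since 52 is not a perfect square in Q, the polynomial is irreducible over Q. Its two roots generate a degree-2 extension, so [K:Q] = 2.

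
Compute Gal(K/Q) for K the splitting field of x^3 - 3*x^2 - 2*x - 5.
Gal(K/Q) = S_3 (symmetric group of order 6)

Compute the discriminant of x^3 + (-3)*x^2 + (-2)*x + (-5): Δ = -1687. Since Δ is not a rational square, the Galois group is not contained in A_3; it must be the full S_3 (irreducibility of the cubic rules out anything smaller).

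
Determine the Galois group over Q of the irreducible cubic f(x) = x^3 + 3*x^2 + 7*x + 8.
Gal(K/Q) = S_3 (symmetric group of order 6)

Compute the discriminant of x^3 + (3)*x^2 + (7)*x + (8): Δ = -499. Since Δ is not a rational square, the Galois group is not contained in A_3; it must be the full S_3 (irreducibility of the cubic rules out anything smaller).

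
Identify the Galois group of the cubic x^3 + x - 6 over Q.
Gal(K/Q) = S_3 (symmetric group of order 6)

Compute the discriminant of x^3 + (0)*x^2 + (1)*x + (-6): Δ = -976. Since Δ is not a rational square, the Galois group is not contained in A_3; it must be the full S_3 (irreducibility of the cubic rules out anything smaller).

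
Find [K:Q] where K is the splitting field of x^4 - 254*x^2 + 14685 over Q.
[K:Q] = 4

f factors as (x^2 - 165)(x^2 - 89); the splitting field is K = Q(sqrt(165), sqrt(89)). Since 165, 89, and 14685 are all non-squares in Q, the three subfields Q(sqrt(165)), Q(sqrt(89)), Q(sqrt(14685)) are distinct degree-2 extensions, so [K:Q] = 4 (Klein four Galois group).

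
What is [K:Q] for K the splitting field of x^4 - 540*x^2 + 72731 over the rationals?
[K:Q] = 4

f factors as (x^2 - 257)(x^2 - 283); the splitting field is K = Q(sqrt(257), sqrt(283)). Since 257, 283, and 72731 are all non-squares in Q, the three subfields Q(sqrt(257)), Q(sqrt(283)), Q(sqrt(72731)) are distinct degree-2 extensions, so [K:Q] = 4 (Klein four Galois group).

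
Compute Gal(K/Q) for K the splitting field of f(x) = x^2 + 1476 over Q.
Gal(K/Q) = Z/2Z (cyclic of order 2)

x^2 + 1476 is irreducible over Q since -1476 is not a rational square. The splitting field Q(sqrt(-1476)) has degree 2 over Q, and its unique nontrivial automorphism is sqrt(-1476) ↦ -sqrt(-1476). Hence Gal(Q(sqrt(-1476))/Q) = Z/2Z.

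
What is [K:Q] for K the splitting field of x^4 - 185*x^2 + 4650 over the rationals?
[K:Q] = 4

f factors as (x^2 - 30)(x^2 - 155); the splitting field is K = Q(sqrt(30), sqrt(155)). Since 30, 155, and 4650 are all non-squares in Q, the three subfields Q(sqrt(30)), Q(sqrt(155)), Q(sqrt(4650)) are distinct degree-2 extensions, so [K:Q] = 4 (Klein four Galois group).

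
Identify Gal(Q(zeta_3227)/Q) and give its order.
|Gal(Q(zeta_3227)/Q)| = phi(3227) = 2760; group ≅ (Z/3227Z)^* ≅ Z/6Z × Z/460Z

The n-th cyclotomic polynomial Φ_3227(x) is the minimal polynomial of zeta_3227 over Q and has degree phi(3227) = 2760. So Q(zeta_3227) is a degree-2760 Galois extension with Galois group (Z/3227Z)^*. By CRT, (Z/3227Z)^* ≅ (Z/7Z)^* × (Z/461Z)^*. Each prime-power unit group is (Z/7Z)^* ≅ Z/6Z; (Z/461Z)^* ≅ Z/460Z. Hence Gal(Q(zeta_3227)/Q) ≅ Z/6Z × Z/460Z.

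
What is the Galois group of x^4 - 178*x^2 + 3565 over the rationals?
Gal(K/Q) = V_4 (Klein four-group, Z/2Z × Z/2Z)

f factors as (x^2 - 155)(x^2 - 23), so the splitting field is K = Q(sqrt(155), sqrt(23)). The elements 155, 23, 3565 are all non-squares in Q, so sqrt(155) and sqrt(23) generate independent quadratic extensions. Thus [K:Q] = 4 and Gal(K/Q) is generated by the two order-2 automorphisms sqrt(155) ↦ -sqrt(155) and sqrt(23) ↦ -sqrt(23), giving V_4.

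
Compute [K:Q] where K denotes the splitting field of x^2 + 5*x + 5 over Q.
[K:Q] = 2

The discriminant of x^2 + (5)*x + (5) is b^2 - 4c = 25 - (20) = 5. Since 5 is not a perfect square in Q, the polynomial is irreducible over Q. Its two roots generate a degree-2 extension, so [K:Q] = 2.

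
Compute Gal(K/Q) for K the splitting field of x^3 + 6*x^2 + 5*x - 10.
Gal(K/Q) = S_3 (symmetric group of order 6)

Compute the discriminant of x^3 + (6)*x^2 + (5)*x + (-10): Δ = 940. Since Δ is not a rational square, the Galois group is not contained in A_3; it must be the full S_3 (irreducibility of the cubic rules out anything smaller).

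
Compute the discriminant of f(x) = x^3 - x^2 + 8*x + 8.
Δ = -4832

For x^3 + a x^2 + b x + c the discriminant is Δ = 18 a b c - 4 a^3 c + a^2 b^2 - 4 b^3 - 27 c^2.
Plug a = -1, b = 8, c = 8:
  18*(-1)*(8)*(8) - 4*(-1)^3*(8) + (-1)^2*(8)^2 - 4*(8)^3 - 27*(8)^2
  = -1152 + (32) + 64 + (-2048) + (-1728)
  = -4832.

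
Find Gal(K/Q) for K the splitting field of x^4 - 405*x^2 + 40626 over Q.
Gal(K/Q) = V_4 (Klein four-group, Z/2Z × Z/2Z)

f factors as (x^2 - 183)(x^2 - 222), so the splitting field is K = Q(sqrt(183), sqrt(222)). The elements 183, 222, 40626 are all non-squares in Q, so sqrt(183) and sqrt(222) generate independent quadratic extensions. Thus [K:Q] = 4 and Gal(K/Q) is generated by the two order-2 automorphisms sqrt(183) ↦ -sqrt(183) and sqrt(222) ↦ -sqrt(222), giving V_4.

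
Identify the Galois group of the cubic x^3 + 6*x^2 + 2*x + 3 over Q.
Gal(K/Q) = S_3 (symmetric group of order 6)

Compute the discriminant of x^3 + (6)*x^2 + (2)*x + (3): Δ = -2075. Since Δ is not a rational square, the Galois group is not contained in A_3; it must be the full S_3 (irreducibility of the cubic rules out anything smaller).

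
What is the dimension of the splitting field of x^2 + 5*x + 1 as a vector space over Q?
[K:Q] = 2

The discriminant of x^2 + (5)*x + (1) is b^2 - 4c = 25 - (4) = 21. Since 21 is not a perfect square in Q, the polynomial is irreducible over Q. Its two roots generate a degree-2 extension, so [K:Q] = 2.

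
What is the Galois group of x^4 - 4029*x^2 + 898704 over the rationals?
Gal(K/Q) = Z/2Z (cyclic of order 2)

f factors as (x^2 - 237)(x^2 - 3792), so the splitting field is K = Q(sqrt(237), sqrt(3792)). The squarefree part of 237 is 237 and the squarefree part of 3792 is also 237, so sqrt(237) and sqrt(3792) are both rational multiples of sqrt(237). Hence Q(sqrt(237)) = Q(sqrt(3792)) = Q(sqrt(237)), and the splitting field collapses to a single degree-2 extension with Galois group Z/2Z.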